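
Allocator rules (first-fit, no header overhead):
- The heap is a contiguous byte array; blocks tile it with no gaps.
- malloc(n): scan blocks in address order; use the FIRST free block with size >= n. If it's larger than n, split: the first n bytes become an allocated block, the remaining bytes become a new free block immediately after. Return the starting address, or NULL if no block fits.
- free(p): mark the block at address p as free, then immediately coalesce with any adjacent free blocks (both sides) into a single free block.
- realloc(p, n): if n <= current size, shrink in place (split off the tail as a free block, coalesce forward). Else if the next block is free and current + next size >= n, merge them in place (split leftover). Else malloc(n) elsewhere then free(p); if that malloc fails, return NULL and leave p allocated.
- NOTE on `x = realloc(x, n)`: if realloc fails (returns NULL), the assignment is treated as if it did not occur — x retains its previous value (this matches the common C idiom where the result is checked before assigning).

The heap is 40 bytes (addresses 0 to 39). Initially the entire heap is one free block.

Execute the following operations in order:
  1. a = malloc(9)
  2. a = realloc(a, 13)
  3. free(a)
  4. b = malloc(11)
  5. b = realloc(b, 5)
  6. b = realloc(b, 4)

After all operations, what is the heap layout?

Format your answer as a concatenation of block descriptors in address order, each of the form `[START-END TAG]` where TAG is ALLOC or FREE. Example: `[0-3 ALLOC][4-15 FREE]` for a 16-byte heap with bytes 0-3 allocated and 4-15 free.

Op 1: a = malloc(9) -> a = 0; heap: [0-8 ALLOC][9-39 FREE]
Op 2: a = realloc(a, 13) -> a = 0; heap: [0-12 ALLOC][13-39 FREE]
Op 3: free(a) -> (freed a); heap: [0-39 FREE]
Op 4: b = malloc(11) -> b = 0; heap: [0-10 ALLOC][11-39 FREE]
Op 5: b = realloc(b, 5) -> b = 0; heap: [0-4 ALLOC][5-39 FREE]
Op 6: b = realloc(b, 4) -> b = 0; heap: [0-3 ALLOC][4-39 FREE]

Answer: [0-3 ALLOC][4-39 FREE]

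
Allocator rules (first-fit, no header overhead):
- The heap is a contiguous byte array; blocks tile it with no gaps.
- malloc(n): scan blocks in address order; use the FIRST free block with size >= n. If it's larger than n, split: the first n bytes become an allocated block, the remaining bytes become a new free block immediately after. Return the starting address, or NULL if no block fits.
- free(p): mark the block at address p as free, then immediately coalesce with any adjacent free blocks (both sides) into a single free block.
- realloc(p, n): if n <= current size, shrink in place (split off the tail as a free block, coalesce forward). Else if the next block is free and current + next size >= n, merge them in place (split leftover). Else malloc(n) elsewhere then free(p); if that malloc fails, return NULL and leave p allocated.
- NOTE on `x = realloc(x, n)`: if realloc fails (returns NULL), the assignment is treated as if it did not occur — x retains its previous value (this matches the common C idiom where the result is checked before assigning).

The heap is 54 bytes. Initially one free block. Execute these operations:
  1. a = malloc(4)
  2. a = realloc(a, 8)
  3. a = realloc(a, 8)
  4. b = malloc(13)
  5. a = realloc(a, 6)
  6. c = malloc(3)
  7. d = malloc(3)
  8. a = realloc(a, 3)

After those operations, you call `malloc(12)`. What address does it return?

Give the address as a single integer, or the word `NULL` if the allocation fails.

Answer: 27

Derivation:
Op 1: a = malloc(4) -> a = 0; heap: [0-3 ALLOC][4-53 FREE]
Op 2: a = realloc(a, 8) -> a = 0; heap: [0-7 ALLOC][8-53 FREE]
Op 3: a = realloc(a, 8) -> a = 0; heap: [0-7 ALLOC][8-53 FREE]
Op 4: b = malloc(13) -> b = 8; heap: [0-7 ALLOC][8-20 ALLOC][21-53 FREE]
Op 5: a = realloc(a, 6) -> a = 0; heap: [0-5 ALLOC][6-7 FREE][8-20 ALLOC][21-53 FREE]
Op 6: c = malloc(3) -> c = 21; heap: [0-5 ALLOC][6-7 FREE][8-20 ALLOC][21-23 ALLOC][24-53 FREE]
Op 7: d = malloc(3) -> d = 24; heap: [0-5 ALLOC][6-7 FREE][8-20 ALLOC][21-23 ALLOC][24-26 ALLOC][27-53 FREE]
Op 8: a = realloc(a, 3) -> a = 0; heap: [0-2 ALLOC][3-7 FREE][8-20 ALLOC][21-23 ALLOC][24-26 ALLOC][27-53 FREE]
malloc(12): first-fit scan over [0-2 ALLOC][3-7 FREE][8-20 ALLOC][21-23 ALLOC][24-26 ALLOC][27-53 FREE] -> 27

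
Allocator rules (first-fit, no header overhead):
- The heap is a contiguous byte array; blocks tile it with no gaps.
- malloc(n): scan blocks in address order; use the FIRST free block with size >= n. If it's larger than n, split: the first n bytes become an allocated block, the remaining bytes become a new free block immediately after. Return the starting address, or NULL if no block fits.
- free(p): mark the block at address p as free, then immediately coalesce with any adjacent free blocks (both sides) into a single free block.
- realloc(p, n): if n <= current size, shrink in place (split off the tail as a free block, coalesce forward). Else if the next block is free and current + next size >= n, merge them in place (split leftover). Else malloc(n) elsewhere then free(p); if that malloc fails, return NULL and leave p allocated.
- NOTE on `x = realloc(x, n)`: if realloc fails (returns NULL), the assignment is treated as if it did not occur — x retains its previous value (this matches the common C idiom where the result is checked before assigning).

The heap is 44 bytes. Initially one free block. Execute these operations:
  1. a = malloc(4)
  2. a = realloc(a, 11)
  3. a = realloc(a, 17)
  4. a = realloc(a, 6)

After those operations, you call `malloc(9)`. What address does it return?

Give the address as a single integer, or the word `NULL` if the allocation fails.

Op 1: a = malloc(4) -> a = 0; heap: [0-3 ALLOC][4-43 FREE]
Op 2: a = realloc(a, 11) -> a = 0; heap: [0-10 ALLOC][11-43 FREE]
Op 3: a = realloc(a, 17) -> a = 0; heap: [0-16 ALLOC][17-43 FREE]
Op 4: a = realloc(a, 6) -> a = 0; heap: [0-5 ALLOC][6-43 FREE]
malloc(9): first-fit scan over [0-5 ALLOC][6-43 FREE] -> 6

Answer: 6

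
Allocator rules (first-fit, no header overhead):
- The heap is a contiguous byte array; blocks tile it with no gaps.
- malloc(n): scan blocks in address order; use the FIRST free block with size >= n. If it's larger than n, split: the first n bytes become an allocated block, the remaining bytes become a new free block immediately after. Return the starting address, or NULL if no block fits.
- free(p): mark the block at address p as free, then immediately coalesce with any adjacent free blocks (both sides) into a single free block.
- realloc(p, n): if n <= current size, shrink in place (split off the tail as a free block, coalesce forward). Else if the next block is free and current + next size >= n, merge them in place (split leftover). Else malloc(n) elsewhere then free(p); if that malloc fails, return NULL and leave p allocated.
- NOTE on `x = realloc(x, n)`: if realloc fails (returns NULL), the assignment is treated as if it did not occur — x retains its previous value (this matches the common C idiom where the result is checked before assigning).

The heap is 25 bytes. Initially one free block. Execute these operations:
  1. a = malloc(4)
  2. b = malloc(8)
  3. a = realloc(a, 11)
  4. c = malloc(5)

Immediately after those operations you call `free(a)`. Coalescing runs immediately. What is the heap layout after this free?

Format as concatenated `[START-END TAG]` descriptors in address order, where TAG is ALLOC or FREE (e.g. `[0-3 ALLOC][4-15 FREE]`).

Op 1: a = malloc(4) -> a = 0; heap: [0-3 ALLOC][4-24 FREE]
Op 2: b = malloc(8) -> b = 4; heap: [0-3 ALLOC][4-11 ALLOC][12-24 FREE]
Op 3: a = realloc(a, 11) -> a = 12; heap: [0-3 FREE][4-11 ALLOC][12-22 ALLOC][23-24 FREE]
Op 4: c = malloc(5) -> c = NULL; heap: [0-3 FREE][4-11 ALLOC][12-22 ALLOC][23-24 FREE]
free(a): a = 12 -> block [12-22 ALLOC]; mark free, coalesce with adjacent free neighbors -> [0-3 FREE][4-11 ALLOC][12-24 FREE]

Answer: [0-3 FREE][4-11 ALLOC][12-24 FREE]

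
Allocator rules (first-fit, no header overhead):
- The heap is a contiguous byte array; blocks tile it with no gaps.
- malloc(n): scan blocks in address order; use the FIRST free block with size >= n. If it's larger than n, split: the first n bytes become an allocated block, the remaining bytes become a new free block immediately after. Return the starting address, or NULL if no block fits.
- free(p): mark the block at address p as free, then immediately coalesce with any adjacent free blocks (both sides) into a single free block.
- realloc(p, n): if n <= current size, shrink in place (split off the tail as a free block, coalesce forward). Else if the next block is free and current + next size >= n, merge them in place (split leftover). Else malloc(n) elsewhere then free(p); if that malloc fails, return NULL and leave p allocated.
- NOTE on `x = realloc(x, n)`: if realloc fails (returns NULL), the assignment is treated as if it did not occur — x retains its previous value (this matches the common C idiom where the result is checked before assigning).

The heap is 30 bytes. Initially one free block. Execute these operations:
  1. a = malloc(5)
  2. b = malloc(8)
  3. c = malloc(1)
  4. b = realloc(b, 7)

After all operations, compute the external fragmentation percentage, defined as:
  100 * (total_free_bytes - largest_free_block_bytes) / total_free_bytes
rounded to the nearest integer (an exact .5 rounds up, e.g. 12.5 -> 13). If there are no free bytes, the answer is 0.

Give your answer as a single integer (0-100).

Op 1: a = malloc(5) -> a = 0; heap: [0-4 ALLOC][5-29 FREE]
Op 2: b = malloc(8) -> b = 5; heap: [0-4 ALLOC][5-12 ALLOC][13-29 FREE]
Op 3: c = malloc(1) -> c = 13; heap: [0-4 ALLOC][5-12 ALLOC][13-13 ALLOC][14-29 FREE]
Op 4: b = realloc(b, 7) -> b = 5; heap: [0-4 ALLOC][5-11 ALLOC][12-12 FREE][13-13 ALLOC][14-29 FREE]
Free blocks: [1 16] total_free=17 largest=16 -> 100*(17-16)/17 = 100/17 ≈ 5.882 -> rounds to 6

Answer: 6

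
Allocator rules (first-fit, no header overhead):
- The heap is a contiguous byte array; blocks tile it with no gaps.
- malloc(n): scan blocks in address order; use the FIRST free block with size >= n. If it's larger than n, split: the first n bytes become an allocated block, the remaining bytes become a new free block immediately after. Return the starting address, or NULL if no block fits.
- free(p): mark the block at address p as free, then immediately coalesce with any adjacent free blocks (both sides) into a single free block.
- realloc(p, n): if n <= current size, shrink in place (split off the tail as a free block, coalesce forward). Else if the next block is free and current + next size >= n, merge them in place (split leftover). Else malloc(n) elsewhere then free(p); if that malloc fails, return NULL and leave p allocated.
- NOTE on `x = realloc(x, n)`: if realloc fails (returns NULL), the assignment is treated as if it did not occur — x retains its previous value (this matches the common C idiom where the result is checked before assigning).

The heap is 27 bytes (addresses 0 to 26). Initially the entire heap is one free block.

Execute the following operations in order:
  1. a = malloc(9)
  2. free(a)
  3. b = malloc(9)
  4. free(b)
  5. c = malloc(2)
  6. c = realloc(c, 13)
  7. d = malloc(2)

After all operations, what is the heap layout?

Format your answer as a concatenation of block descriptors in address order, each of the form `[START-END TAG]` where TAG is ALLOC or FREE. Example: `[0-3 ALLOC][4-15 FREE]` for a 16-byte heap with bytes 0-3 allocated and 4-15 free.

Op 1: a = malloc(9) -> a = 0; heap: [0-8 ALLOC][9-26 FREE]
Op 2: free(a) -> (freed a); heap: [0-26 FREE]
Op 3: b = malloc(9) -> b = 0; heap: [0-8 ALLOC][9-26 FREE]
Op 4: free(b) -> (freed b); heap: [0-26 FREE]
Op 5: c = malloc(2) -> c = 0; heap: [0-1 ALLOC][2-26 FREE]
Op 6: c = realloc(c, 13) -> c = 0; heap: [0-12 ALLOC][13-26 FREE]
Op 7: d = malloc(2) -> d = 13; heap: [0-12 ALLOC][13-14 ALLOC][15-26 FREE]

Answer: [0-12 ALLOC][13-14 ALLOC][15-26 FREE]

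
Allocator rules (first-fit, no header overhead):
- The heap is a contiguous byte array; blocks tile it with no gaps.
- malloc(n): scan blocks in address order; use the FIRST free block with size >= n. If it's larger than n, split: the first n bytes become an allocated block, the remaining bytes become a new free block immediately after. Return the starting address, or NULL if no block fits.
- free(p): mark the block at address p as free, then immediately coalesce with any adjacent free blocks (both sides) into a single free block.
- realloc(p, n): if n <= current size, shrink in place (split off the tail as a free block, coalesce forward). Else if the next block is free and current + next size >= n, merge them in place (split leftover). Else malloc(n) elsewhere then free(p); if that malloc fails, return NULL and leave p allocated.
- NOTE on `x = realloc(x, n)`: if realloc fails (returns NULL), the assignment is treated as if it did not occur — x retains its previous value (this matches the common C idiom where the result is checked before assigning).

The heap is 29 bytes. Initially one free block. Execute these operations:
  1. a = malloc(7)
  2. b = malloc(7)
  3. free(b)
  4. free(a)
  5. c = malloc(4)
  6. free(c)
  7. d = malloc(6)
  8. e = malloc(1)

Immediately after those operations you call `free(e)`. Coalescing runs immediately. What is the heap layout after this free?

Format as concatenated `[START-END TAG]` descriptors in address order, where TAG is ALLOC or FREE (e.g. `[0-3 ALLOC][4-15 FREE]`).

Op 1: a = malloc(7) -> a = 0; heap: [0-6 ALLOC][7-28 FREE]
Op 2: b = malloc(7) -> b = 7; heap: [0-6 ALLOC][7-13 ALLOC][14-28 FREE]
Op 3: free(b) -> (freed b); heap: [0-6 ALLOC][7-28 FREE]
Op 4: free(a) -> (freed a); heap: [0-28 FREE]
Op 5: c = malloc(4) -> c = 0; heap: [0-3 ALLOC][4-28 FREE]
Op 6: free(c) -> (freed c); heap: [0-28 FREE]
Op 7: d = malloc(6) -> d = 0; heap: [0-5 ALLOC][6-28 FREE]
Op 8: e = malloc(1) -> e = 6; heap: [0-5 ALLOC][6-6 ALLOC][7-28 FREE]
free(e): e = 6 -> block [6-6 ALLOC]; mark free, coalesce with adjacent free neighbors -> [0-5 ALLOC][6-28 FREE]

Answer: [0-5 ALLOC][6-28 FREE]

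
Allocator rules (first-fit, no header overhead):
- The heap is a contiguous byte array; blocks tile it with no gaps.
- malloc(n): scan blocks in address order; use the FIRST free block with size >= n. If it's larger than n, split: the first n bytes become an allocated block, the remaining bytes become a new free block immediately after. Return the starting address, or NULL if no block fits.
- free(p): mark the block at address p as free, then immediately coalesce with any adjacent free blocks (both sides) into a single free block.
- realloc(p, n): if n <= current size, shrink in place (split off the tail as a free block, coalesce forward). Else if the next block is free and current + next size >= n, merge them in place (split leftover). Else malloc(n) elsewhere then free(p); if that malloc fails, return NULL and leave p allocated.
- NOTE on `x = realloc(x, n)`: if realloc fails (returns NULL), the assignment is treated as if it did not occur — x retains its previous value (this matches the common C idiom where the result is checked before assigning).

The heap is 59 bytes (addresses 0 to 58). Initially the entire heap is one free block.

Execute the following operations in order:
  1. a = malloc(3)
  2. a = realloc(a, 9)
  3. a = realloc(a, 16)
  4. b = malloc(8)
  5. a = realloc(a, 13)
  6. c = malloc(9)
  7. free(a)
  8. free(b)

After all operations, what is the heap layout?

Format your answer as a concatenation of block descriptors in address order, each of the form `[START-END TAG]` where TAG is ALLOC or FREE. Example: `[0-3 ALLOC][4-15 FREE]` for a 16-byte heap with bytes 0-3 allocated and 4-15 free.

Answer: [0-23 FREE][24-32 ALLOC][33-58 FREE]

Derivation:
Op 1: a = malloc(3) -> a = 0; heap: [0-2 ALLOC][3-58 FREE]
Op 2: a = realloc(a, 9) -> a = 0; heap: [0-8 ALLOC][9-58 FREE]
Op 3: a = realloc(a, 16) -> a = 0; heap: [0-15 ALLOC][16-58 FREE]
Op 4: b = malloc(8) -> b = 16; heap: [0-15 ALLOC][16-23 ALLOC][24-58 FREE]
Op 5: a = realloc(a, 13) -> a = 0; heap: [0-12 ALLOC][13-15 FREE][16-23 ALLOC][24-58 FREE]
Op 6: c = malloc(9) -> c = 24; heap: [0-12 ALLOC][13-15 FREE][16-23 ALLOC][24-32 ALLOC][33-58 FREE]
Op 7: free(a) -> (freed a); heap: [0-15 FREE][16-23 ALLOC][24-32 ALLOC][33-58 FREE]
Op 8: free(b) -> (freed b); heap: [0-23 FREE][24-32 ALLOC][33-58 FREE]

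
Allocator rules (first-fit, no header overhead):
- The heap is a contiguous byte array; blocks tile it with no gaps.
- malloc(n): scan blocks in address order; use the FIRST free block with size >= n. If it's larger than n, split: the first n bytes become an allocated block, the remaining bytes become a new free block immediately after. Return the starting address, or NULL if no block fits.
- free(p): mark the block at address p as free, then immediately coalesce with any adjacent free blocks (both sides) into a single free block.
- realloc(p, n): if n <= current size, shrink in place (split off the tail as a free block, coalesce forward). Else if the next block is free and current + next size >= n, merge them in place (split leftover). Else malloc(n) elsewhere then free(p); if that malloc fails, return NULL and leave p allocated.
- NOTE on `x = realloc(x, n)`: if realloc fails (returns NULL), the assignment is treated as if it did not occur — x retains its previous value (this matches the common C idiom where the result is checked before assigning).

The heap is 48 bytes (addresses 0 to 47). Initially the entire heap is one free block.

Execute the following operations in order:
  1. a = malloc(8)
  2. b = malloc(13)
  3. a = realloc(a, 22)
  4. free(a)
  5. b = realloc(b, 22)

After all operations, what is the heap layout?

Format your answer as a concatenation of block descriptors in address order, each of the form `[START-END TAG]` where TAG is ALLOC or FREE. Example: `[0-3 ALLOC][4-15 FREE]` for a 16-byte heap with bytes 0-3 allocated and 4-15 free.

Op 1: a = malloc(8) -> a = 0; heap: [0-7 ALLOC][8-47 FREE]
Op 2: b = malloc(13) -> b = 8; heap: [0-7 ALLOC][8-20 ALLOC][21-47 FREE]
Op 3: a = realloc(a, 22) -> a = 21; heap: [0-7 FREE][8-20 ALLOC][21-42 ALLOC][43-47 FREE]
Op 4: free(a) -> (freed a); heap: [0-7 FREE][8-20 ALLOC][21-47 FREE]
Op 5: b = realloc(b, 22) -> b = 8; heap: [0-7 FREE][8-29 ALLOC][30-47 FREE]

Answer: [0-7 FREE][8-29 ALLOC][30-47 FREE]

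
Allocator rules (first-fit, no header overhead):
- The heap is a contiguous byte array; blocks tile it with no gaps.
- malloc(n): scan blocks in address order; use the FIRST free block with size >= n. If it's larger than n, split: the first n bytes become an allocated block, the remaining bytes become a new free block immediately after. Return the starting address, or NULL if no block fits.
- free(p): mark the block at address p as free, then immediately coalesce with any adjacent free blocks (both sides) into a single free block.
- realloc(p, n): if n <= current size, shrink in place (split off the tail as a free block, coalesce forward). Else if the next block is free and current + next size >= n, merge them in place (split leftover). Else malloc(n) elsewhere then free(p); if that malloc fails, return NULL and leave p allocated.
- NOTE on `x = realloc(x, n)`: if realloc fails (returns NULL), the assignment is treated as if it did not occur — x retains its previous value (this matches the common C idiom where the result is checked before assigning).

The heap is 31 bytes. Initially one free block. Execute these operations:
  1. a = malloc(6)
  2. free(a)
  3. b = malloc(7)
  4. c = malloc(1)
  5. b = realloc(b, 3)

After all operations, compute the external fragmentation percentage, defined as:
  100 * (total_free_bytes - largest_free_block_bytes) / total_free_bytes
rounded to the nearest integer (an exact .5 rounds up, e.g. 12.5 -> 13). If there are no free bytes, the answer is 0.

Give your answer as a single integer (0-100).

Answer: 15

Derivation:
Op 1: a = malloc(6) -> a = 0; heap: [0-5 ALLOC][6-30 FREE]
Op 2: free(a) -> (freed a); heap: [0-30 FREE]
Op 3: b = malloc(7) -> b = 0; heap: [0-6 ALLOC][7-30 FREE]
Op 4: c = malloc(1) -> c = 7; heap: [0-6 ALLOC][7-7 ALLOC][8-30 FREE]
Op 5: b = realloc(b, 3) -> b = 0; heap: [0-2 ALLOC][3-6 FREE][7-7 ALLOC][8-30 FREE]
Free blocks: [4 23] total_free=27 largest=23 -> 100*(27-23)/27 = 400/27 ≈ 14.815 -> rounds to 15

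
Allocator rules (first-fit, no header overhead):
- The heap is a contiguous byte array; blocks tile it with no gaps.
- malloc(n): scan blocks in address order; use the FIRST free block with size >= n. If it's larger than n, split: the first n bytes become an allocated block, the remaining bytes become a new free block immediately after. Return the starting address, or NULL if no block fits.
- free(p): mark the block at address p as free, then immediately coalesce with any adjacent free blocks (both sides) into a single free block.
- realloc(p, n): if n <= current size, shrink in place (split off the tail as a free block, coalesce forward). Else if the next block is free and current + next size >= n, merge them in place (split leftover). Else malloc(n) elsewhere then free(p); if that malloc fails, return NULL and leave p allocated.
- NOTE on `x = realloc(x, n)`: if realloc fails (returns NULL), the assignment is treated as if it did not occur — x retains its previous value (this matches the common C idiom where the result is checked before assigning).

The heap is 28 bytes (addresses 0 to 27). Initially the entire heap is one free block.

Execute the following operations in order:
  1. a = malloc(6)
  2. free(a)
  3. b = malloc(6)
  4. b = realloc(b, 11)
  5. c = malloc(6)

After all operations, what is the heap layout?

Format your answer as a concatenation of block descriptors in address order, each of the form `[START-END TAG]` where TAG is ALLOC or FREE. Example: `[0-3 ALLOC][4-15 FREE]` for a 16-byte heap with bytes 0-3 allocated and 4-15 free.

Op 1: a = malloc(6) -> a = 0; heap: [0-5 ALLOC][6-27 FREE]
Op 2: free(a) -> (freed a); heap: [0-27 FREE]
Op 3: b = malloc(6) -> b = 0; heap: [0-5 ALLOC][6-27 FREE]
Op 4: b = realloc(b, 11) -> b = 0; heap: [0-10 ALLOC][11-27 FREE]
Op 5: c = malloc(6) -> c = 11; heap: [0-10 ALLOC][11-16 ALLOC][17-27 FREE]

Answer: [0-10 ALLOC][11-16 ALLOC][17-27 FREE]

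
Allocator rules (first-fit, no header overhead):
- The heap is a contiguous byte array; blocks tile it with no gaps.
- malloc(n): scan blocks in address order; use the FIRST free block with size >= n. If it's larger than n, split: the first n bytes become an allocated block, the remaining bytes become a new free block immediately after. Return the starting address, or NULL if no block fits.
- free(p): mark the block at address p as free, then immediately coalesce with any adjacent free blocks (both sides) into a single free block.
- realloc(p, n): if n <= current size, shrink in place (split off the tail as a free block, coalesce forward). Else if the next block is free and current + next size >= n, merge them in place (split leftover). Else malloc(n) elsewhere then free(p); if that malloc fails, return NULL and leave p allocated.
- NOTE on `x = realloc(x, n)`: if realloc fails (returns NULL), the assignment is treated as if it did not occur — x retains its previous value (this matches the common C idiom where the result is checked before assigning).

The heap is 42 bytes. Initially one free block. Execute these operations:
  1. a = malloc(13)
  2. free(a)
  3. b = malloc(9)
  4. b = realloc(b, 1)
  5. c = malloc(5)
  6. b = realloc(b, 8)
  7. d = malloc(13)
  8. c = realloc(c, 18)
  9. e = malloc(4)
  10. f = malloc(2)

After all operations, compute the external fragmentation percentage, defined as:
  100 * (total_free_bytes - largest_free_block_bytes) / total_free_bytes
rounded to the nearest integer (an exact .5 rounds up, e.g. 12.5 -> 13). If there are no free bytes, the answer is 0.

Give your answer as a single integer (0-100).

Op 1: a = malloc(13) -> a = 0; heap: [0-12 ALLOC][13-41 FREE]
Op 2: free(a) -> (freed a); heap: [0-41 FREE]
Op 3: b = malloc(9) -> b = 0; heap: [0-8 ALLOC][9-41 FREE]
Op 4: b = realloc(b, 1) -> b = 0; heap: [0-0 ALLOC][1-41 FREE]
Op 5: c = malloc(5) -> c = 1; heap: [0-0 ALLOC][1-5 ALLOC][6-41 FREE]
Op 6: b = realloc(b, 8) -> b = 6; heap: [0-0 FREE][1-5 ALLOC][6-13 ALLOC][14-41 FREE]
Op 7: d = malloc(13) -> d = 14; heap: [0-0 FREE][1-5 ALLOC][6-13 ALLOC][14-26 ALLOC][27-41 FREE]
Op 8: c = realloc(c, 18) -> NULL (c unchanged); heap: [0-0 FREE][1-5 ALLOC][6-13 ALLOC][14-26 ALLOC][27-41 FREE]
Op 9: e = malloc(4) -> e = 27; heap: [0-0 FREE][1-5 ALLOC][6-13 ALLOC][14-26 ALLOC][27-30 ALLOC][31-41 FREE]
Op 10: f = malloc(2) -> f = 31; heap: [0-0 FREE][1-5 ALLOC][6-13 ALLOC][14-26 ALLOC][27-30 ALLOC][31-32 ALLOC][33-41 FREE]
Free blocks: [1 9] total_free=10 largest=9 -> 100*(10-9)/10 = 100/10 = 10

Answer: 10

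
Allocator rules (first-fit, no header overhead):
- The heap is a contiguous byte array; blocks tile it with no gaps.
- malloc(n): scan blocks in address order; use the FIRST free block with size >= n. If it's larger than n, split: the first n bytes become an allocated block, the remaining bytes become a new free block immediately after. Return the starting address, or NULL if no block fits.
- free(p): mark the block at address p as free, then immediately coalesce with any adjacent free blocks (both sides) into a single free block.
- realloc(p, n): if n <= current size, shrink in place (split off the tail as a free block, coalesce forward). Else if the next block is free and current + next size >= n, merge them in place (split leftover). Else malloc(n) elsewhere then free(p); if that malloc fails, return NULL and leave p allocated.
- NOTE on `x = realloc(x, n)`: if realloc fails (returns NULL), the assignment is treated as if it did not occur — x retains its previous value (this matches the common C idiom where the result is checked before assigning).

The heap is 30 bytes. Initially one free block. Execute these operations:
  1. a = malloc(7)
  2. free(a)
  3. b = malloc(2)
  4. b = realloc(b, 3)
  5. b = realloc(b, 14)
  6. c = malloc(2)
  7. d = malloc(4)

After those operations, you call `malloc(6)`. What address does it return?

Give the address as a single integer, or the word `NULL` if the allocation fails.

Op 1: a = malloc(7) -> a = 0; heap: [0-6 ALLOC][7-29 FREE]
Op 2: free(a) -> (freed a); heap: [0-29 FREE]
Op 3: b = malloc(2) -> b = 0; heap: [0-1 ALLOC][2-29 FREE]
Op 4: b = realloc(b, 3) -> b = 0; heap: [0-2 ALLOC][3-29 FREE]
Op 5: b = realloc(b, 14) -> b = 0; heap: [0-13 ALLOC][14-29 FREE]
Op 6: c = malloc(2) -> c = 14; heap: [0-13 ALLOC][14-15 ALLOC][16-29 FREE]
Op 7: d = malloc(4) -> d = 16; heap: [0-13 ALLOC][14-15 ALLOC][16-19 ALLOC][20-29 FREE]
malloc(6): first-fit scan over [0-13 ALLOC][14-15 ALLOC][16-19 ALLOC][20-29 FREE] -> 20

Answer: 20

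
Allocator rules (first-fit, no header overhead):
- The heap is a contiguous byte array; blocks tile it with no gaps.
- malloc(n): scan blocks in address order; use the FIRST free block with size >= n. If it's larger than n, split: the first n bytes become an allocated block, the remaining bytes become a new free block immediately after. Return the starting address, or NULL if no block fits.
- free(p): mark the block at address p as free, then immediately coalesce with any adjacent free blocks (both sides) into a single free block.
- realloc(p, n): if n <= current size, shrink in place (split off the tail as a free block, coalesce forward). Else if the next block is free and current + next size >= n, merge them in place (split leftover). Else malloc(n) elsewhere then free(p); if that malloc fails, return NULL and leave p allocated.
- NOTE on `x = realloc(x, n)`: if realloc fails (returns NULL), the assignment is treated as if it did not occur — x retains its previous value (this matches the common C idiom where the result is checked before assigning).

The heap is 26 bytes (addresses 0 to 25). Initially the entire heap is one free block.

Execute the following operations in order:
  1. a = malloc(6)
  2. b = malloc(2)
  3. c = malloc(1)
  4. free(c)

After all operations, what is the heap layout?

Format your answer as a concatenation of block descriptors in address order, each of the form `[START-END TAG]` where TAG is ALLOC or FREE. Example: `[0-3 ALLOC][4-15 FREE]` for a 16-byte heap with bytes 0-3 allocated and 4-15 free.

Answer: [0-5 ALLOC][6-7 ALLOC][8-25 FREE]

Derivation:
Op 1: a = malloc(6) -> a = 0; heap: [0-5 ALLOC][6-25 FREE]
Op 2: b = malloc(2) -> b = 6; heap: [0-5 ALLOC][6-7 ALLOC][8-25 FREE]
Op 3: c = malloc(1) -> c = 8; heap: [0-5 ALLOC][6-7 ALLOC][8-8 ALLOC][9-25 FREE]
Op 4: free(c) -> (freed c); heap: [0-5 ALLOC][6-7 ALLOC][8-25 FREE]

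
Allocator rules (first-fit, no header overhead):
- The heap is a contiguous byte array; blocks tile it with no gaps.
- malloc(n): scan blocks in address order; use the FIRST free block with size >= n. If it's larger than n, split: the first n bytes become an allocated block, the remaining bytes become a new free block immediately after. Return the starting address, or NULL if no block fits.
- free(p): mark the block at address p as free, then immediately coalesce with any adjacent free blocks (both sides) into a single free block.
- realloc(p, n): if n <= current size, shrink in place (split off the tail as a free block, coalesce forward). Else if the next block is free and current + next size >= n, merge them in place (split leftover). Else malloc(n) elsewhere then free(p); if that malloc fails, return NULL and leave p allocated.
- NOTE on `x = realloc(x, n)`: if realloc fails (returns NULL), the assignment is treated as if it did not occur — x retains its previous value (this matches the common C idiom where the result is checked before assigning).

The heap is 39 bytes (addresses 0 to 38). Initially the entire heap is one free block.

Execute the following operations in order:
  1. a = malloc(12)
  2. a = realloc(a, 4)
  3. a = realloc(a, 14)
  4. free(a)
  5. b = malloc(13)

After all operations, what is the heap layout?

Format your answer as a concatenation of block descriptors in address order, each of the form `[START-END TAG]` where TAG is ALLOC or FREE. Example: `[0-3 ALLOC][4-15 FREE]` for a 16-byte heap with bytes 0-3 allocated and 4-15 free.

Answer: [0-12 ALLOC][13-38 FREE]

Derivation:
Op 1: a = malloc(12) -> a = 0; heap: [0-11 ALLOC][12-38 FREE]
Op 2: a = realloc(a, 4) -> a = 0; heap: [0-3 ALLOC][4-38 FREE]
Op 3: a = realloc(a, 14) -> a = 0; heap: [0-13 ALLOC][14-38 FREE]
Op 4: free(a) -> (freed a); heap: [0-38 FREE]
Op 5: b = malloc(13) -> b = 0; heap: [0-12 ALLOC][13-38 FREE]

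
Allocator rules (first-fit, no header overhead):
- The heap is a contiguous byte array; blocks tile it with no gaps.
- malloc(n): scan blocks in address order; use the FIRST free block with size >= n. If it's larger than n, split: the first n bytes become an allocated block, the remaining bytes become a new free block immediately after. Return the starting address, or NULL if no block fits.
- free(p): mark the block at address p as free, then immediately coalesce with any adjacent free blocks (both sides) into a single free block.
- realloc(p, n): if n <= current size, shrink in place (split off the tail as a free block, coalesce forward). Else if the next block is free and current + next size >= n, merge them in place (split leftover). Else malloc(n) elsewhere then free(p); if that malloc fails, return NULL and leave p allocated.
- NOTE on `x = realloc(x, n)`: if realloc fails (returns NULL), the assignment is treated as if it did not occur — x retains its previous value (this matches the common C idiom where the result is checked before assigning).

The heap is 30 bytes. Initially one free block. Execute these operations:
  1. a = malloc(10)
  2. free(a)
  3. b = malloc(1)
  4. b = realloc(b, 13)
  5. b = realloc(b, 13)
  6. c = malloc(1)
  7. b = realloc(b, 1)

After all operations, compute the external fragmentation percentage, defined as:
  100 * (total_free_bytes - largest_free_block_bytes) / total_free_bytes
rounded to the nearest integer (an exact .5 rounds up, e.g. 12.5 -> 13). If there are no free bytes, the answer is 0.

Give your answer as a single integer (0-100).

Answer: 43

Derivation:
Op 1: a = malloc(10) -> a = 0; heap: [0-9 ALLOC][10-29 FREE]
Op 2: free(a) -> (freed a); heap: [0-29 FREE]
Op 3: b = malloc(1) -> b = 0; heap: [0-0 ALLOC][1-29 FREE]
Op 4: b = realloc(b, 13) -> b = 0; heap: [0-12 ALLOC][13-29 FREE]
Op 5: b = realloc(b, 13) -> b = 0; heap: [0-12 ALLOC][13-29 FREE]
Op 6: c = malloc(1) -> c = 13; heap: [0-12 ALLOC][13-13 ALLOC][14-29 FREE]
Op 7: b = realloc(b, 1) -> b = 0; heap: [0-0 ALLOC][1-12 FREE][13-13 ALLOC][14-29 FREE]
Free blocks: [12 16] total_free=28 largest=16 -> 100*(28-16)/28 = 1200/28 ≈ 42.857 -> rounds to 43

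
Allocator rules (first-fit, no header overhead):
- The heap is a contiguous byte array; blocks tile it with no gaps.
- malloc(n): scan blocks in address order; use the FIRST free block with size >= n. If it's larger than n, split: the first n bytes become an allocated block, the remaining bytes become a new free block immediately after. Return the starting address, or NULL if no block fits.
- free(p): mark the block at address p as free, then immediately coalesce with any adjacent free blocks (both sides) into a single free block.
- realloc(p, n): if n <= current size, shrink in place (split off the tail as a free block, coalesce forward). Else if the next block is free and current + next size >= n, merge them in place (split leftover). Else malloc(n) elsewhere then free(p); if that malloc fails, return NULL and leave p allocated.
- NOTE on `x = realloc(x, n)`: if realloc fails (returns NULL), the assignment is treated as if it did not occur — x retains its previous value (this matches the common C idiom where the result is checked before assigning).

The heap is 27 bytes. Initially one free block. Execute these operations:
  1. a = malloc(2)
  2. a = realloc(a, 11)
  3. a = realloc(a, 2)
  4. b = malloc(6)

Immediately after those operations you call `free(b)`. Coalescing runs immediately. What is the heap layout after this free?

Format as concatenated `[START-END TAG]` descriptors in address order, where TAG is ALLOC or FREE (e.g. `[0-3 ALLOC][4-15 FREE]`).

Answer: [0-1 ALLOC][2-26 FREE]

Derivation:
Op 1: a = malloc(2) -> a = 0; heap: [0-1 ALLOC][2-26 FREE]
Op 2: a = realloc(a, 11) -> a = 0; heap: [0-10 ALLOC][11-26 FREE]
Op 3: a = realloc(a, 2) -> a = 0; heap: [0-1 ALLOC][2-26 FREE]
Op 4: b = malloc(6) -> b = 2; heap: [0-1 ALLOC][2-7 ALLOC][8-26 FREE]
free(b): b = 2 -> block [2-7 ALLOC]; mark free, coalesce with adjacent free neighbors -> [0-1 ALLOC][2-26 FREE]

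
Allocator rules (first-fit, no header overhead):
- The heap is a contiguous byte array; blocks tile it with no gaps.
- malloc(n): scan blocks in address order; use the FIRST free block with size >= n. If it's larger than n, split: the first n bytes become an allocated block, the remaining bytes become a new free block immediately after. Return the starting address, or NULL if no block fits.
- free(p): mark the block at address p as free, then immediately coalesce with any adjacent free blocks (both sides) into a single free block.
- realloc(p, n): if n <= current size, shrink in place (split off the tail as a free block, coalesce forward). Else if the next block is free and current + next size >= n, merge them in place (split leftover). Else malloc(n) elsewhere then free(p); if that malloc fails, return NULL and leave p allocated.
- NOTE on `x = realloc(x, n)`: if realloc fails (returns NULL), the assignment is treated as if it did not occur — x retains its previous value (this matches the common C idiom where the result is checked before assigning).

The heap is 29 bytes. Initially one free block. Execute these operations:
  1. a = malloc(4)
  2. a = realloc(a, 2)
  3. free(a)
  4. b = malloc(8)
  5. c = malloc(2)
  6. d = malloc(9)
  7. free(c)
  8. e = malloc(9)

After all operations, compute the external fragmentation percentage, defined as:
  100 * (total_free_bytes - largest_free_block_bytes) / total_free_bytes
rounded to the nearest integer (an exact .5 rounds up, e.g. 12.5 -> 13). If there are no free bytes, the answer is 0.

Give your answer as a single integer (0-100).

Op 1: a = malloc(4) -> a = 0; heap: [0-3 ALLOC][4-28 FREE]
Op 2: a = realloc(a, 2) -> a = 0; heap: [0-1 ALLOC][2-28 FREE]
Op 3: free(a) -> (freed a); heap: [0-28 FREE]
Op 4: b = malloc(8) -> b = 0; heap: [0-7 ALLOC][8-28 FREE]
Op 5: c = malloc(2) -> c = 8; heap: [0-7 ALLOC][8-9 ALLOC][10-28 FREE]
Op 6: d = malloc(9) -> d = 10; heap: [0-7 ALLOC][8-9 ALLOC][10-18 ALLOC][19-28 FREE]
Op 7: free(c) -> (freed c); heap: [0-7 ALLOC][8-9 FREE][10-18 ALLOC][19-28 FREE]
Op 8: e = malloc(9) -> e = 19; heap: [0-7 ALLOC][8-9 FREE][10-18 ALLOC][19-27 ALLOC][28-28 FREE]
Free blocks: [2 1] total_free=3 largest=2 -> 100*(3-2)/3 = 100/3 ≈ 33.333 -> rounds to 33

Answer: 33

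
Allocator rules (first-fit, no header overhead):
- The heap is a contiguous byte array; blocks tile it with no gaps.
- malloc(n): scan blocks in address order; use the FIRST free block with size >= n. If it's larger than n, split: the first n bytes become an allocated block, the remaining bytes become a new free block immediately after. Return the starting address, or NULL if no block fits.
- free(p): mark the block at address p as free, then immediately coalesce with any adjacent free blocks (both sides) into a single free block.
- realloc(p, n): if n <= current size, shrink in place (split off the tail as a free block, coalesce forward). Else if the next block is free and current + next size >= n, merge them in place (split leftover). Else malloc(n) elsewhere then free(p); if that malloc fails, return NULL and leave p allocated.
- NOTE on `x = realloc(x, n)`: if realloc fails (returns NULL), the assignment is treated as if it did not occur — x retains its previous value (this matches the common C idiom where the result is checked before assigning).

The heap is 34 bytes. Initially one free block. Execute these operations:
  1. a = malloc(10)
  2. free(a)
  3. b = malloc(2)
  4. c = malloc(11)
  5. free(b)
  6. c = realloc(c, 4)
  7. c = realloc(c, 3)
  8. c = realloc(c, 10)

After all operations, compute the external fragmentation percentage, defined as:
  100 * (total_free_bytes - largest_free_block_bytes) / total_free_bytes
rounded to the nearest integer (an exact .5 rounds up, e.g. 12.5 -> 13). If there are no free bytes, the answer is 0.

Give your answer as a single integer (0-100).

Answer: 8

Derivation:
Op 1: a = malloc(10) -> a = 0; heap: [0-9 ALLOC][10-33 FREE]
Op 2: free(a) -> (freed a); heap: [0-33 FREE]
Op 3: b = malloc(2) -> b = 0; heap: [0-1 ALLOC][2-33 FREE]
Op 4: c = malloc(11) -> c = 2; heap: [0-1 ALLOC][2-12 ALLOC][13-33 FREE]
Op 5: free(b) -> (freed b); heap: [0-1 FREE][2-12 ALLOC][13-33 FREE]
Op 6: c = realloc(c, 4) -> c = 2; heap: [0-1 FREE][2-5 ALLOC][6-33 FREE]
Op 7: c = realloc(c, 3) -> c = 2; heap: [0-1 FREE][2-4 ALLOC][5-33 FREE]
Op 8: c = realloc(c, 10) -> c = 2; heap: [0-1 FREE][2-11 ALLOC][12-33 FREE]
Free blocks: [2 22] total_free=24 largest=22 -> 100*(24-22)/24 = 200/24 ≈ 8.333 -> rounds to 8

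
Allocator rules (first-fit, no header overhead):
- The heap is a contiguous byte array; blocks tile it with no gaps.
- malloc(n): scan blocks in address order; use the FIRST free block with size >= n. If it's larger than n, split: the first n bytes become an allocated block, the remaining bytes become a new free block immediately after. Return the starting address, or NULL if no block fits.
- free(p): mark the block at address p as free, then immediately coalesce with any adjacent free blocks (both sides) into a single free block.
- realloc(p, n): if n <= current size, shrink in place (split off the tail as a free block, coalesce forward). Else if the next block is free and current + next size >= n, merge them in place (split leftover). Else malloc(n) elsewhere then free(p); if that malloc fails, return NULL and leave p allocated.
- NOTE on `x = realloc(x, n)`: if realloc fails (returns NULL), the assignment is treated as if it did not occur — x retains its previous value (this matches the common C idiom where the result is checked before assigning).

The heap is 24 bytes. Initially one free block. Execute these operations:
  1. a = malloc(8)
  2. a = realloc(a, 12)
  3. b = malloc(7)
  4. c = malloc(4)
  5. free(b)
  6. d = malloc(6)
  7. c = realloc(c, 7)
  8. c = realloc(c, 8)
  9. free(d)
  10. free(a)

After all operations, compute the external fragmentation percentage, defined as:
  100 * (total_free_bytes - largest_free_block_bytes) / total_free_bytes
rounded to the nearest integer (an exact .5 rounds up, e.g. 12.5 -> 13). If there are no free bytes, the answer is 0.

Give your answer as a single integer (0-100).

Answer: 5

Derivation:
Op 1: a = malloc(8) -> a = 0; heap: [0-7 ALLOC][8-23 FREE]
Op 2: a = realloc(a, 12) -> a = 0; heap: [0-11 ALLOC][12-23 FREE]
Op 3: b = malloc(7) -> b = 12; heap: [0-11 ALLOC][12-18 ALLOC][19-23 FREE]
Op 4: c = malloc(4) -> c = 19; heap: [0-11 ALLOC][12-18 ALLOC][19-22 ALLOC][23-23 FREE]
Op 5: free(b) -> (freed b); heap: [0-11 ALLOC][12-18 FREE][19-22 ALLOC][23-23 FREE]
Op 6: d = malloc(6) -> d = 12; heap: [0-11 ALLOC][12-17 ALLOC][18-18 FREE][19-22 ALLOC][23-23 FREE]
Op 7: c = realloc(c, 7) -> NULL (c unchanged); heap: [0-11 ALLOC][12-17 ALLOC][18-18 FREE][19-22 ALLOC][23-23 FREE]
Op 8: c = realloc(c, 8) -> NULL (c unchanged); heap: [0-11 ALLOC][12-17 ALLOC][18-18 FREE][19-22 ALLOC][23-23 FREE]
Op 9: free(d) -> (freed d); heap: [0-11 ALLOC][12-18 FREE][19-22 ALLOC][23-23 FREE]
Op 10: free(a) -> (freed a); heap: [0-18 FREE][19-22 ALLOC][23-23 FREE]
Free blocks: [19 1] total_free=20 largest=19 -> 100*(20-19)/20 = 100/20 = 5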